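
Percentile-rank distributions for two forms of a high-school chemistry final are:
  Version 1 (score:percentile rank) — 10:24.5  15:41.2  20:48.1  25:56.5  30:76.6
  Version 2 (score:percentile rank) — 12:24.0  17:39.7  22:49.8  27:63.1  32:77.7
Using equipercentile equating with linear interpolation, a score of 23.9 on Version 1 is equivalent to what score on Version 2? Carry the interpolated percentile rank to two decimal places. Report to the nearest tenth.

23.8

PR of 23.9 on Version 1: 48.1 + (23.9 − 20)/(25 − 20) × (56.5 − 48.1) = 54.65
On Version 2, PR 54.65 falls between score 22 (PR 49.8) and 27 (PR 63.1).
Interpolate: 22 + (54.65 − 49.8)/(63.1 − 49.8) × (27 − 22) = 23.8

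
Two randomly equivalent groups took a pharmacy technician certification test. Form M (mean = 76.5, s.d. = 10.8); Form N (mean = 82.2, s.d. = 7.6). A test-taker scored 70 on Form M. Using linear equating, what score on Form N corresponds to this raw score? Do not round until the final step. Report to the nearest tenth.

77.6

Linear equating: y = (SD_Y/SD_X)(x − M_X) + M_Y
y = (7.6/10.8)(70 − 76.5) + 82.2
y = 0.703704 × -6.5 + 82.2 = -4.5741 + 82.2 = 77.6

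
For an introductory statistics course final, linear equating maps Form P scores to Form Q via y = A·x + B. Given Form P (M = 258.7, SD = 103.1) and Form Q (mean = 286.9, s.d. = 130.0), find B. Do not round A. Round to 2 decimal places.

A = SD_Y / SD_X = 130.0 / 103.1 = 1.260912
B = M_Y − A·M_X = 286.9 − 1.260912 × 258.7 = -39.30

-39.30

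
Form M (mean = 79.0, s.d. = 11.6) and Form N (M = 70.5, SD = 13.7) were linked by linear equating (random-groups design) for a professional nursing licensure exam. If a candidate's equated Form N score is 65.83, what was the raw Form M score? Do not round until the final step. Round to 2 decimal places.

Invert y = (SD_Y/SD_X)(x − M_X) + M_Y:
x = (SD_X/SD_Y)(y − M_Y) + M_X = (11.6/13.7)(65.83 − 70.5) + 79.0
x = 0.846715 × -4.670 + 79.0 = 75.05

75.05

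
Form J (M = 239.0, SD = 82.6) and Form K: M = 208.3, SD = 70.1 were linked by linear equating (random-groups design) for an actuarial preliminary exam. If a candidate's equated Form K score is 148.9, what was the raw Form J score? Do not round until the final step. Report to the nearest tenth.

Invert y = (SD_Y/SD_X)(x − M_X) + M_Y:
x = (SD_X/SD_Y)(y − M_Y) + M_X = (82.6/70.1)(148.9 − 208.3) + 239.0
x = 1.178317 × -59.400 + 239.0 = 169.0

169.0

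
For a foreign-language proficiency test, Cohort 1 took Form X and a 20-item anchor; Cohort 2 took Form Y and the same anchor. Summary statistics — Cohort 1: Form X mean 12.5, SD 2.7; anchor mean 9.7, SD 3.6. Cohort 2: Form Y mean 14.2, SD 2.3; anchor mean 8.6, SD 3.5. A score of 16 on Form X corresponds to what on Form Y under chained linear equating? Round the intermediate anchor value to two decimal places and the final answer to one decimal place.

Form X → anchor (Cohort 1): v = (3.6/2.7)(16 − 12.5) + 9.7 = 14.37
anchor → Form Y (Cohort 2): y = (2.3/3.5)(14.37 − 8.6) + 14.2 = 18.0

18.0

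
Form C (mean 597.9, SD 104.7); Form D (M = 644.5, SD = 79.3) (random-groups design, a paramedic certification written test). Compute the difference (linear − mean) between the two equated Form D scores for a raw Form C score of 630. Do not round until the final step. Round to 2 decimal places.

Mean-equated: 630 + (644.5 − 597.9) = 676.60
Linear-equated: (79.3/104.7)(630 − 597.9) + 644.5 = 668.813
Difference = 668.813 − 676.60 = -7.79

-7.79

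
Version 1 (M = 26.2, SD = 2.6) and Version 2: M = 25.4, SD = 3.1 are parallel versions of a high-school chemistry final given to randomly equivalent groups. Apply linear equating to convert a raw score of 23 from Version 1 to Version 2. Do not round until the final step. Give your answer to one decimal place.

Linear equating: y = (SD_Y/SD_X)(x − M_X) + M_Y
y = (3.1/2.6)(23 − 26.2) + 25.4
y = 1.192308 × -3.2 + 25.4 = -3.8154 + 25.4 = 21.6

21.6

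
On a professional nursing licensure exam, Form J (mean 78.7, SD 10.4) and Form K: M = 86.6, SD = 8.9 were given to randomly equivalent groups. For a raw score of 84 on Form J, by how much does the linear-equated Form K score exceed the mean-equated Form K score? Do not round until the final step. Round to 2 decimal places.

-0.76

Mean-equated: 84 + (86.6 − 78.7) = 91.90
Linear-equated: (8.9/10.4)(84 − 78.7) + 86.6 = 91.136
Difference = 91.136 − 91.90 = -0.76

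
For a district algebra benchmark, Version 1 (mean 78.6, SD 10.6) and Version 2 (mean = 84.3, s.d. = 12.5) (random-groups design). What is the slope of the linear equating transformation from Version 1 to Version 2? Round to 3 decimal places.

A = SD_Y / SD_X = 12.5 / 10.6 = 1.179

1.179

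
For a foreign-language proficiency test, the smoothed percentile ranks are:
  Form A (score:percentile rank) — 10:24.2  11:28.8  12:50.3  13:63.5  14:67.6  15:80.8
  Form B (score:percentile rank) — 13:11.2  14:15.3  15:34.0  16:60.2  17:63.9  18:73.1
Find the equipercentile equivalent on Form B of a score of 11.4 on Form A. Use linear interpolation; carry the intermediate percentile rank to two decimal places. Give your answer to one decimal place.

15.1

PR of 11.4 on Form A: 28.8 + (11.4 − 11)/(12 − 11) × (50.3 − 28.8) = 37.40
On Form B, PR 37.40 falls between score 15 (PR 34.0) and 16 (PR 60.2).
Interpolate: 15 + (37.40 − 34.0)/(60.2 − 34.0) × (16 − 15) = 15.1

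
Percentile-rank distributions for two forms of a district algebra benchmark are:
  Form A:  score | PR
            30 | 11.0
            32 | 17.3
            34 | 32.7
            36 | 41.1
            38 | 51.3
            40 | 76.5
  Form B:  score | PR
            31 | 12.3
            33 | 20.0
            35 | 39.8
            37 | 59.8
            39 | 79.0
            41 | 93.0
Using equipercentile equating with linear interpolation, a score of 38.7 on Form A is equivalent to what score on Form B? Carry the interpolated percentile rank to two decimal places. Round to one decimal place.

37.0

PR of 38.7 on Form A: 51.3 + (38.7 − 38)/(40 − 38) × (76.5 − 51.3) = 60.12
On Form B, PR 60.12 falls between score 37 (PR 59.8) and 39 (PR 79.0).
Interpolate: 37 + (60.12 − 59.8)/(79.0 − 59.8) × (39 − 37) = 37.0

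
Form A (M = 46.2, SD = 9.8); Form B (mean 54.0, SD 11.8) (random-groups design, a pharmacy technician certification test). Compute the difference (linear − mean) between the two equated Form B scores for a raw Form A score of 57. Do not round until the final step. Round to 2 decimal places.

2.20

Mean-equated: 57 + (54.0 − 46.2) = 64.80
Linear-equated: (11.8/9.8)(57 − 46.2) + 54.0 = 67.004
Difference = 67.004 − 64.80 = 2.20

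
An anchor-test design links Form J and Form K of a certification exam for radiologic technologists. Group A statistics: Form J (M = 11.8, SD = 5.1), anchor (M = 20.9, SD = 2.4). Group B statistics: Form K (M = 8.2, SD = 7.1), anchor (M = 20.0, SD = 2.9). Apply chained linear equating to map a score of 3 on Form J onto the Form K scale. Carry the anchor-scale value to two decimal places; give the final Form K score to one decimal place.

Form J → anchor (Group A): v = (2.4/5.1)(3 − 11.8) + 20.9 = 16.76
anchor → Form K (Group B): y = (7.1/2.9)(16.76 − 20.0) + 8.2 = 0.3

0.3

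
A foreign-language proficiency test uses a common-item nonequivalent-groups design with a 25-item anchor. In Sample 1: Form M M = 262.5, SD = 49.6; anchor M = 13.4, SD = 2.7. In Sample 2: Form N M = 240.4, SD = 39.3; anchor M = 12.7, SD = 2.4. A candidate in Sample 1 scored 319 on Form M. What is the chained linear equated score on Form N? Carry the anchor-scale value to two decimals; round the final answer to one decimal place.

Form M → anchor (Sample 1): v = (2.7/49.6)(319 − 262.5) + 13.4 = 16.48
anchor → Form N (Sample 2): y = (39.3/2.4)(16.48 − 12.7) + 240.4 = 302.3

302.3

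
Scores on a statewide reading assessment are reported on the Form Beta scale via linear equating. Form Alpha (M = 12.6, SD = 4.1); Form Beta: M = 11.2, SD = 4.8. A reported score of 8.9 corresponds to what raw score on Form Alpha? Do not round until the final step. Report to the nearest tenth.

Invert y = (SD_Y/SD_X)(x − M_X) + M_Y:
x = (SD_X/SD_Y)(y − M_Y) + M_X = (4.1/4.8)(8.9 − 11.2) + 12.6
x = 0.854167 × -2.300 + 12.6 = 10.6

10.6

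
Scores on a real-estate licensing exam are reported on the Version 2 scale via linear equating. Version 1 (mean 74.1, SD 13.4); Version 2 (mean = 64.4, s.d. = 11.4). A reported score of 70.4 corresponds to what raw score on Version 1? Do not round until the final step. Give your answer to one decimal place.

Invert y = (SD_Y/SD_X)(x − M_X) + M_Y:
x = (SD_X/SD_Y)(y − M_Y) + M_X = (13.4/11.4)(70.4 − 64.4) + 74.1
x = 1.175439 × 6.000 + 74.1 = 81.2

81.2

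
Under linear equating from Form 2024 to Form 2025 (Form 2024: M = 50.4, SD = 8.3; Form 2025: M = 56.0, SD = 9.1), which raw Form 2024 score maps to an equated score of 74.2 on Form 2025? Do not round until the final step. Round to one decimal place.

67.0

Invert y = (SD_Y/SD_X)(x − M_X) + M_Y:
x = (SD_X/SD_Y)(y − M_Y) + M_X = (8.3/9.1)(74.2 − 56.0) + 50.4
x = 0.912088 × 18.200 + 50.4 = 67.0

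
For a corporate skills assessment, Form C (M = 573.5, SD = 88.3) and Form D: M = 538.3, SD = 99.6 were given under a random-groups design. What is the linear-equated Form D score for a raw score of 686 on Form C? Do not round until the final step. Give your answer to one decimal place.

665.2

Linear equating: y = (SD_Y/SD_X)(x − M_X) + M_Y
y = (99.6/88.3)(686 − 573.5) + 538.3
y = 1.127973 × 112.5 + 538.3 = 126.8969 + 538.3 = 665.2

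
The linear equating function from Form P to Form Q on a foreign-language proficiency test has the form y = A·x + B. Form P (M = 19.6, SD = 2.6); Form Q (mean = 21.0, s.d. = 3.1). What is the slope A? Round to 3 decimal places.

A = SD_Y / SD_X = 3.1 / 2.6 = 1.192

1.192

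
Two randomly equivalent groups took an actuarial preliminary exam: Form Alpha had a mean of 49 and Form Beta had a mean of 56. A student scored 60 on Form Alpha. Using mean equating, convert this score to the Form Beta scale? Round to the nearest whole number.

67

Mean equating: y = x + (M_Y − M_X) = 60 + (56 − 49) = 67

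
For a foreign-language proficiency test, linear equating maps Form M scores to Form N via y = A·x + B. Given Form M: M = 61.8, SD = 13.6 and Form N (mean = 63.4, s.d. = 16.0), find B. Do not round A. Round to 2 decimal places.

A = SD_Y / SD_X = 16.0 / 13.6 = 1.176471
B = M_Y − A·M_X = 63.4 − 1.176471 × 61.8 = -9.31

-9.31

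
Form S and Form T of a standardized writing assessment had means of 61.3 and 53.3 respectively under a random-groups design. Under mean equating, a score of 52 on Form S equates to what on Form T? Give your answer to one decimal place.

44.0

Mean equating: y = x + (M_Y − M_X) = 52 + (53.3 − 61.3) = 44.0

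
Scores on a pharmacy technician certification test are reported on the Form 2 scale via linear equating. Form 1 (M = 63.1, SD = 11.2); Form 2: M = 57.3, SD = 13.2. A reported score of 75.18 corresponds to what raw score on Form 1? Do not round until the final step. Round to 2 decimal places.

78.27

Invert y = (SD_Y/SD_X)(x − M_X) + M_Y:
x = (SD_X/SD_Y)(y − M_Y) + M_X = (11.2/13.2)(75.18 − 57.3) + 63.1
x = 0.848485 × 17.880 + 63.1 = 78.27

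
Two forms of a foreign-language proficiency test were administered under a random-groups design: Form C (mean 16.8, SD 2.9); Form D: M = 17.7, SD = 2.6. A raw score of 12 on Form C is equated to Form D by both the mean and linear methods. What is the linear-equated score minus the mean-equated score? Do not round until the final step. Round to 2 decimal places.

Mean-equated: 12 + (17.7 − 16.8) = 12.90
Linear-equated: (2.6/2.9)(12 − 16.8) + 17.7 = 13.397
Difference = 13.397 − 12.90 = 0.50

0.50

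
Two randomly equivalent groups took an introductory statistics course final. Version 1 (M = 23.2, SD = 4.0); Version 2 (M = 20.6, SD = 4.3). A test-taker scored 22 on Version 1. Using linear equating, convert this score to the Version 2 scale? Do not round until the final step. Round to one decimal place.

Linear equating: y = (SD_Y/SD_X)(x − M_X) + M_Y
y = (4.3/4.0)(22 − 23.2) + 20.6
y = 1.075000 × -1.2 + 20.6 = -1.2900 + 20.6 = 19.3

19.3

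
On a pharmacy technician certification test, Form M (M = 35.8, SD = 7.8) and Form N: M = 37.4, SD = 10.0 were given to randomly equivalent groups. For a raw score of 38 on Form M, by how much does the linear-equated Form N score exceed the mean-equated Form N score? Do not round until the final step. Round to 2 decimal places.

Mean-equated: 38 + (37.4 − 35.8) = 39.60
Linear-equated: (10.0/7.8)(38 − 35.8) + 37.4 = 40.221
Difference = 40.221 − 39.60 = 0.62

0.62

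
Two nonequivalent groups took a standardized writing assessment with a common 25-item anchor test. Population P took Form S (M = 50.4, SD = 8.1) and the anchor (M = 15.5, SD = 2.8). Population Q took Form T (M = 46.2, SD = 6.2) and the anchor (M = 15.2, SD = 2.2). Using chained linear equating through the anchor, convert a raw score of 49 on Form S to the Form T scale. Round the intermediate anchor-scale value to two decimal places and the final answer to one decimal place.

45.7

Form S → anchor (Population P): v = (2.8/8.1)(49 − 50.4) + 15.5 = 15.02
anchor → Form T (Population Q): y = (6.2/2.2)(15.02 − 15.2) + 46.2 = 45.7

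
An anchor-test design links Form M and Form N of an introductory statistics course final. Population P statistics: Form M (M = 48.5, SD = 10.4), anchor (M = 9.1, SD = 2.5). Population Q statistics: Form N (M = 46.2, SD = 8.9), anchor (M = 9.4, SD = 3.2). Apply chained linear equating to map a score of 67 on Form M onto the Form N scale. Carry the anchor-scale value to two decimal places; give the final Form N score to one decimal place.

57.7

Form M → anchor (Population P): v = (2.5/10.4)(67 − 48.5) + 9.1 = 13.55
anchor → Form N (Population Q): y = (8.9/3.2)(13.55 − 9.4) + 46.2 = 57.7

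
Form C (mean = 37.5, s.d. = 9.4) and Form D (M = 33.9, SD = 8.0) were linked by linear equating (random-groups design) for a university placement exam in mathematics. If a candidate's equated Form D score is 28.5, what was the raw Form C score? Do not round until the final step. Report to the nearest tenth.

Invert y = (SD_Y/SD_X)(x − M_X) + M_Y:
x = (SD_X/SD_Y)(y − M_Y) + M_X = (9.4/8.0)(28.5 − 33.9) + 37.5
x = 1.175000 × -5.400 + 37.5 = 31.2

31.2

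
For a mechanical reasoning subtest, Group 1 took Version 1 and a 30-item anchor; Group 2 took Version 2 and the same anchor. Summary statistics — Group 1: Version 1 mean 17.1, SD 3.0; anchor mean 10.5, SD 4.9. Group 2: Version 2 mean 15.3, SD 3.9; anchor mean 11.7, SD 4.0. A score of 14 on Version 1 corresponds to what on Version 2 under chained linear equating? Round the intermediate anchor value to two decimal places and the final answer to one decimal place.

Version 1 → anchor (Group 1): v = (4.9/3.0)(14 − 17.1) + 10.5 = 5.44
anchor → Version 2 (Group 2): y = (3.9/4.0)(5.44 − 11.7) + 15.3 = 9.2

9.2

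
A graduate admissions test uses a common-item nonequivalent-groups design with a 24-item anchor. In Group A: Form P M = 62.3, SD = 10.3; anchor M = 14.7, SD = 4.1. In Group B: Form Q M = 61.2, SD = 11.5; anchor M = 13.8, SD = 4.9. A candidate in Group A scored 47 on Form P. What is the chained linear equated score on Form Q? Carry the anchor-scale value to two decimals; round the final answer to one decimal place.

49.0

Form P → anchor (Group A): v = (4.1/10.3)(47 − 62.3) + 14.7 = 8.61
anchor → Form Q (Group B): y = (11.5/4.9)(8.61 − 13.8) + 61.2 = 49.0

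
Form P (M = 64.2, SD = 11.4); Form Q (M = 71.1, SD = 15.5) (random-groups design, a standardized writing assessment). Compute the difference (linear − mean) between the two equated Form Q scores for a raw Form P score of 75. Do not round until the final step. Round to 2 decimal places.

3.88

Mean-equated: 75 + (71.1 − 64.2) = 81.90
Linear-equated: (15.5/11.4)(75 − 64.2) + 71.1 = 85.784
Difference = 85.784 − 81.90 = 3.88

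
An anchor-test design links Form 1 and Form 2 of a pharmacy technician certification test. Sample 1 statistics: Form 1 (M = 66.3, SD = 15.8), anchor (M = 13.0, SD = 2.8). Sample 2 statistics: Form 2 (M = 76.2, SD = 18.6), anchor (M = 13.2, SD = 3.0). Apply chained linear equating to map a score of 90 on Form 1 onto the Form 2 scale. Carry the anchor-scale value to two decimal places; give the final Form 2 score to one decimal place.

101.0

Form 1 → anchor (Sample 1): v = (2.8/15.8)(90 − 66.3) + 13.0 = 17.20
anchor → Form 2 (Sample 2): y = (18.6/3.0)(17.20 − 13.2) + 76.2 = 101.0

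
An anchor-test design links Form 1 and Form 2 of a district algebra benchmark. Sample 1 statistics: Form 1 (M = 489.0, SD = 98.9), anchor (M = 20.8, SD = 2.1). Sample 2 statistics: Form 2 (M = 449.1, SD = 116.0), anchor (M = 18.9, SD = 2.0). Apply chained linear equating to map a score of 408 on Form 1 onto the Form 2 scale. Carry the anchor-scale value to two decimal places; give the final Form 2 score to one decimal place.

459.5

Form 1 → anchor (Sample 1): v = (2.1/98.9)(408 − 489.0) + 20.8 = 19.08
anchor → Form 2 (Sample 2): y = (116.0/2.0)(19.08 − 18.9) + 449.1 = 459.5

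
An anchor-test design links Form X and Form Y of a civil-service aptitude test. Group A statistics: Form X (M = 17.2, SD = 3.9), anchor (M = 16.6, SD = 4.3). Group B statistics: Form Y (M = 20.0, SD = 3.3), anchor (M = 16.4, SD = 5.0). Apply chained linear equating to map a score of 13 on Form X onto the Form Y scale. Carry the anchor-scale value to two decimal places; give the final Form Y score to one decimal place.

Form X → anchor (Group A): v = (4.3/3.9)(13 − 17.2) + 16.6 = 11.97
anchor → Form Y (Group B): y = (3.3/5.0)(11.97 − 16.4) + 20.0 = 17.1

17.1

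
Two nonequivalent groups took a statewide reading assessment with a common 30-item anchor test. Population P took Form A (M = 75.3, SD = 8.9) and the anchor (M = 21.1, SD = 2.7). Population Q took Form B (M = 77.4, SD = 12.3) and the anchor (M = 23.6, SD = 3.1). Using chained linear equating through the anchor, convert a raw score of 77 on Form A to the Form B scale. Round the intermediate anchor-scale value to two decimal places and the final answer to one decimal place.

69.5

Form A → anchor (Population P): v = (2.7/8.9)(77 − 75.3) + 21.1 = 21.62
anchor → Form B (Population Q): y = (12.3/3.1)(21.62 − 23.6) + 77.4 = 69.5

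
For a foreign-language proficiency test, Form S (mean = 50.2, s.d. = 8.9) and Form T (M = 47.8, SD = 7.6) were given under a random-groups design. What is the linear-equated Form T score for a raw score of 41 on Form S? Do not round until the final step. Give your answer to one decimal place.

39.9

Linear equating: y = (SD_Y/SD_X)(x − M_X) + M_Y
y = (7.6/8.9)(41 − 50.2) + 47.8
y = 0.853933 × -9.2 + 47.8 = -7.8562 + 47.8 = 39.9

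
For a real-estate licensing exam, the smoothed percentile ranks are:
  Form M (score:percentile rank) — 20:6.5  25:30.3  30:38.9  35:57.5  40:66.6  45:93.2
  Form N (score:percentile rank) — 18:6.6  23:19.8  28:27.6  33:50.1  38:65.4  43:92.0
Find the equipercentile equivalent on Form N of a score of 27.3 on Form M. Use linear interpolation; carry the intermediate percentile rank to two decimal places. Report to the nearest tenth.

29.5

PR of 27.3 on Form M: 30.3 + (27.3 − 25)/(30 − 25) × (38.9 − 30.3) = 34.26
On Form N, PR 34.26 falls between score 28 (PR 27.6) and 33 (PR 50.1).
Interpolate: 28 + (34.26 − 27.6)/(50.1 − 27.6) × (33 − 28) = 29.5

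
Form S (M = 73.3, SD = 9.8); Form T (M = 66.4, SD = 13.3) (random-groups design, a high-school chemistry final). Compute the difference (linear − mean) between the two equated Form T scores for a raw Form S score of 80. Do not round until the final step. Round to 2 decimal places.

Mean-equated: 80 + (66.4 − 73.3) = 73.10
Linear-equated: (13.3/9.8)(80 − 73.3) + 66.4 = 75.493
Difference = 75.493 − 73.10 = 2.39

2.39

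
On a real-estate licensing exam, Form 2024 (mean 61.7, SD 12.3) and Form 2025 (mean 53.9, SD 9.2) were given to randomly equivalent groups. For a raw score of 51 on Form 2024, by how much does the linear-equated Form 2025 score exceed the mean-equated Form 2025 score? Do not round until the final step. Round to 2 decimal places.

Mean-equated: 51 + (53.9 − 61.7) = 43.20
Linear-equated: (9.2/12.3)(51 − 61.7) + 53.9 = 45.897
Difference = 45.897 − 43.20 = 2.70

2.70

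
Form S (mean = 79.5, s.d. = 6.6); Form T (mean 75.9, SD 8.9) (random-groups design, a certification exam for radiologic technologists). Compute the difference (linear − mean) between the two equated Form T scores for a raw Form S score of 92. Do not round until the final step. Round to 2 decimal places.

4.36

Mean-equated: 92 + (75.9 − 79.5) = 88.40
Linear-equated: (8.9/6.6)(92 − 79.5) + 75.9 = 92.756
Difference = 92.756 − 88.40 = 4.36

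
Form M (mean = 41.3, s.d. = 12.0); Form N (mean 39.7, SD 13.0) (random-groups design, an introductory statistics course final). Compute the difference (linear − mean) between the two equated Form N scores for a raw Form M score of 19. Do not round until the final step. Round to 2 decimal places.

-1.86

Mean-equated: 19 + (39.7 − 41.3) = 17.40
Linear-equated: (13.0/12.0)(19 − 41.3) + 39.7 = 15.542
Difference = 15.542 − 17.40 = -1.86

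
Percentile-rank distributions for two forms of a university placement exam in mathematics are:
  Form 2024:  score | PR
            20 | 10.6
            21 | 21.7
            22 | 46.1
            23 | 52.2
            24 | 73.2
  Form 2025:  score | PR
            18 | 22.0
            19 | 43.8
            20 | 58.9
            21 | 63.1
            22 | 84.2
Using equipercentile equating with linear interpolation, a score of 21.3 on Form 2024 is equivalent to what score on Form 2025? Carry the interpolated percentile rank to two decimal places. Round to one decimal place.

18.3

PR of 21.3 on Form 2024: 21.7 + (21.3 − 21)/(22 − 21) × (46.1 − 21.7) = 29.02
On Form 2025, PR 29.02 falls between score 18 (PR 22.0) and 19 (PR 43.8).
Interpolate: 18 + (29.02 − 22.0)/(43.8 − 22.0) × (19 − 18) = 18.3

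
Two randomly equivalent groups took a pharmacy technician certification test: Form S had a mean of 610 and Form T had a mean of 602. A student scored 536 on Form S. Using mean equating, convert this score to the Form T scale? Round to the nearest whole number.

Mean equating: y = x + (M_Y − M_X) = 536 + (602 − 610) = 528

528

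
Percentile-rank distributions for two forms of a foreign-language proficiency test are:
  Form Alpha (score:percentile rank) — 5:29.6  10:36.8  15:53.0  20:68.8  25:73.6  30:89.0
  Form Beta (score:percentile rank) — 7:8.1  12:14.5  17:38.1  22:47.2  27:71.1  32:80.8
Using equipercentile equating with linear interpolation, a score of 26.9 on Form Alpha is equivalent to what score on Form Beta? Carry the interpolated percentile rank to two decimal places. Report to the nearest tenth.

PR of 26.9 on Form Alpha: 73.6 + (26.9 − 25)/(30 − 25) × (89.0 − 73.6) = 79.45
On Form Beta, PR 79.45 falls between score 27 (PR 71.1) and 32 (PR 80.8).
Interpolate: 27 + (79.45 − 71.1)/(80.8 − 71.1) × (32 − 27) = 31.3

31.3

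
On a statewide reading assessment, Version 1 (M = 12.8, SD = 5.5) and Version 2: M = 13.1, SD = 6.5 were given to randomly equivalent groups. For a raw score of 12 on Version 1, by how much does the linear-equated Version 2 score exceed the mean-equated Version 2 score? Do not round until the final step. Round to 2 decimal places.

-0.15

Mean-equated: 12 + (13.1 − 12.8) = 12.30
Linear-equated: (6.5/5.5)(12 − 12.8) + 13.1 = 12.155
Difference = 12.155 − 12.30 = -0.15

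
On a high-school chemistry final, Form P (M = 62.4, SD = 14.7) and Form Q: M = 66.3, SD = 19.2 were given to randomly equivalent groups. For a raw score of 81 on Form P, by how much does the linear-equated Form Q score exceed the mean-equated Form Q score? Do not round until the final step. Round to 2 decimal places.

5.69

Mean-equated: 81 + (66.3 − 62.4) = 84.90
Linear-equated: (19.2/14.7)(81 − 62.4) + 66.3 = 90.594
Difference = 90.594 − 84.90 = 5.69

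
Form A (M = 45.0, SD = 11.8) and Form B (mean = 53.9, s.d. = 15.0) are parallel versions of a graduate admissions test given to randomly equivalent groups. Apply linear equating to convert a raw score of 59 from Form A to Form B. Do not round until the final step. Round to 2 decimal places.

Linear equating: y = (SD_Y/SD_X)(x − M_X) + M_Y
y = (15.0/11.8)(59 − 45.0) + 53.9
y = 1.271186 × 14.0 + 53.9 = 17.7966 + 53.9 = 71.70

71.70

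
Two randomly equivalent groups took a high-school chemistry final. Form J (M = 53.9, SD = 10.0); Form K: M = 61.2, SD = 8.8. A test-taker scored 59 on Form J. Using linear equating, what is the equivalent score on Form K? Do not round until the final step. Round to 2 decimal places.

Linear equating: y = (SD_Y/SD_X)(x − M_X) + M_Y
y = (8.8/10.0)(59 − 53.9) + 61.2
y = 0.880000 × 5.1 + 61.2 = 4.4880 + 61.2 = 65.69

65.69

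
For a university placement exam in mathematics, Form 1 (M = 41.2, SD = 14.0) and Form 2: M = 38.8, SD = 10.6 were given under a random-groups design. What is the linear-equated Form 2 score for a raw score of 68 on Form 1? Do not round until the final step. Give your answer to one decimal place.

59.1

Linear equating: y = (SD_Y/SD_X)(x − M_X) + M_Y
y = (10.6/14.0)(68 − 41.2) + 38.8
y = 0.757143 × 26.8 + 38.8 = 20.2914 + 38.8 = 59.1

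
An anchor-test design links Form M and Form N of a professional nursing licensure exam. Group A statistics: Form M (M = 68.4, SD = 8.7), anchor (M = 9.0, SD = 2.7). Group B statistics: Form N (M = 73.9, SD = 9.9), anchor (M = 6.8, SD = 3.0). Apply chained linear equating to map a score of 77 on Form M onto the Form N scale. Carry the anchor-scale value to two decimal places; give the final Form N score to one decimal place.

90.0

Form M → anchor (Group A): v = (2.7/8.7)(77 − 68.4) + 9.0 = 11.67
anchor → Form N (Group B): y = (9.9/3.0)(11.67 − 6.8) + 73.9 = 90.0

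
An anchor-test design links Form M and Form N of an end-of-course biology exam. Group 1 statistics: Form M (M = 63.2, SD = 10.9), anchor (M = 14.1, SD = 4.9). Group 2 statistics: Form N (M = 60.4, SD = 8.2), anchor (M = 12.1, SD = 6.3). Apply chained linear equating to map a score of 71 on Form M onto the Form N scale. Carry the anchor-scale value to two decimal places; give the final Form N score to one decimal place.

67.6

Form M → anchor (Group 1): v = (4.9/10.9)(71 − 63.2) + 14.1 = 17.61
anchor → Form N (Group 2): y = (8.2/6.3)(17.61 − 12.1) + 60.4 = 67.6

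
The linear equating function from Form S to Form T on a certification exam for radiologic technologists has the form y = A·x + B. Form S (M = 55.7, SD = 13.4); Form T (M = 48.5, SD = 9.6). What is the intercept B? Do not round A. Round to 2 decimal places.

A = SD_Y / SD_X = 9.6 / 13.4 = 0.716418
B = M_Y − A·M_X = 48.5 − 0.716418 × 55.7 = 8.60

8.60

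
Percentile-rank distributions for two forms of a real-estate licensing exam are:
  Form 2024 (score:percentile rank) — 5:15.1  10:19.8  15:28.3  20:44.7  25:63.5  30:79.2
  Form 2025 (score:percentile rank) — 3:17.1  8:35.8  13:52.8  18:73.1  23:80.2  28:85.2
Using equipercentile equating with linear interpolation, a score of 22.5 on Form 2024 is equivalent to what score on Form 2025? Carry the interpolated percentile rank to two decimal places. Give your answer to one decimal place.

PR of 22.5 on Form 2024: 44.7 + (22.5 − 20)/(25 − 20) × (63.5 − 44.7) = 54.10
On Form 2025, PR 54.10 falls between score 13 (PR 52.8) and 18 (PR 73.1).
Interpolate: 13 + (54.10 − 52.8)/(73.1 − 52.8) × (18 − 13) = 13.3

13.3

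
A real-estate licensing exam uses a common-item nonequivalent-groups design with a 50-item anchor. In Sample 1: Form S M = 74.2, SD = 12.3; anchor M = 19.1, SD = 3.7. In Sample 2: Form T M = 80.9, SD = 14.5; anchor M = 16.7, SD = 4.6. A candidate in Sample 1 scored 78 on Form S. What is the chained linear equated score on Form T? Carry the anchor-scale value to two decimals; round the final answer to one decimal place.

Form S → anchor (Sample 1): v = (3.7/12.3)(78 − 74.2) + 19.1 = 20.24
anchor → Form T (Sample 2): y = (14.5/4.6)(20.24 − 16.7) + 80.9 = 92.1

92.1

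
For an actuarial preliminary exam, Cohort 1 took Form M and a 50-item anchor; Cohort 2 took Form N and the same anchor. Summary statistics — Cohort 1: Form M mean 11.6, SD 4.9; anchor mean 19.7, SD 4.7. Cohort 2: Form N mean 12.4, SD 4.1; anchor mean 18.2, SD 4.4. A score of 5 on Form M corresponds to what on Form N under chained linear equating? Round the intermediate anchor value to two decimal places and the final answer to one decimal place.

7.9

Form M → anchor (Cohort 1): v = (4.7/4.9)(5 − 11.6) + 19.7 = 13.37
anchor → Form N (Cohort 2): y = (4.1/4.4)(13.37 − 18.2) + 12.4 = 7.9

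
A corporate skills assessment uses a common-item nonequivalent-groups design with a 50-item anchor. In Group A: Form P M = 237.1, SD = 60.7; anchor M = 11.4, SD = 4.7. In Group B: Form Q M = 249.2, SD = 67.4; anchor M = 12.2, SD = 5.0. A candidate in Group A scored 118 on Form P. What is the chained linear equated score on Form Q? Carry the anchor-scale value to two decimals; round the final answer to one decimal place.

Form P → anchor (Group A): v = (4.7/60.7)(118 − 237.1) + 11.4 = 2.18
anchor → Form Q (Group B): y = (67.4/5.0)(2.18 − 12.2) + 249.2 = 114.1

114.1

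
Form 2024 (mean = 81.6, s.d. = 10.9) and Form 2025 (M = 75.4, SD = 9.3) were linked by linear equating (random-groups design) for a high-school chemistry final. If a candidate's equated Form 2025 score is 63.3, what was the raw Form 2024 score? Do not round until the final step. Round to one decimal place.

67.4

Invert y = (SD_Y/SD_X)(x − M_X) + M_Y:
x = (SD_X/SD_Y)(y − M_Y) + M_X = (10.9/9.3)(63.3 − 75.4) + 81.6
x = 1.172043 × -12.100 + 81.6 = 67.4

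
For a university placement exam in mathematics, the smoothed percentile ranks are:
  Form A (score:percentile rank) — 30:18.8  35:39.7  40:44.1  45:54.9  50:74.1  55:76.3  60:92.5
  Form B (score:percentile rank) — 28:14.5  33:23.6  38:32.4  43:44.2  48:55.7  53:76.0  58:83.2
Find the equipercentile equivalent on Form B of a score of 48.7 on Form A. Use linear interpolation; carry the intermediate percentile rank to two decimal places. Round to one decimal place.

PR of 48.7 on Form A: 54.9 + (48.7 − 45)/(50 − 45) × (74.1 − 54.9) = 69.11
On Form B, PR 69.11 falls between score 48 (PR 55.7) and 53 (PR 76.0).
Interpolate: 48 + (69.11 − 55.7)/(76.0 − 55.7) × (53 − 48) = 51.3

51.3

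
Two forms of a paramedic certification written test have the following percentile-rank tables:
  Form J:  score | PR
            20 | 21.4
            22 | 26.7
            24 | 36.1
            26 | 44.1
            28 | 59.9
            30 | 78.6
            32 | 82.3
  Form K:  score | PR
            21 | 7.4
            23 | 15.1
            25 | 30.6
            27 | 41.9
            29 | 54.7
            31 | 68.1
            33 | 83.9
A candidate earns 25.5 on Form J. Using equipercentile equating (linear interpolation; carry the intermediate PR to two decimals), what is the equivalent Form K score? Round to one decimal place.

27.0

PR of 25.5 on Form J: 36.1 + (25.5 − 24)/(26 − 24) × (44.1 − 36.1) = 42.10
On Form K, PR 42.10 falls between score 27 (PR 41.9) and 29 (PR 54.7).
Interpolate: 27 + (42.10 − 41.9)/(54.7 − 41.9) × (29 − 27) = 27.0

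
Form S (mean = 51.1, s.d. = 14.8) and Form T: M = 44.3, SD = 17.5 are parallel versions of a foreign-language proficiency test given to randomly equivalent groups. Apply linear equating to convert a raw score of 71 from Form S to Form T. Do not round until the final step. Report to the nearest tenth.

67.8

Linear equating: y = (SD_Y/SD_X)(x − M_X) + M_Y
y = (17.5/14.8)(71 − 51.1) + 44.3
y = 1.182432 × 19.9 + 44.3 = 23.5304 + 44.3 = 67.8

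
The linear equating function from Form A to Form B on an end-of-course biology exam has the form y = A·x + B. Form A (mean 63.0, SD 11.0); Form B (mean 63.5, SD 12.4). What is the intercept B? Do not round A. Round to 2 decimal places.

-7.52

A = SD_Y / SD_X = 12.4 / 11.0 = 1.127273
B = M_Y − A·M_X = 63.5 − 1.127273 × 63.0 = -7.52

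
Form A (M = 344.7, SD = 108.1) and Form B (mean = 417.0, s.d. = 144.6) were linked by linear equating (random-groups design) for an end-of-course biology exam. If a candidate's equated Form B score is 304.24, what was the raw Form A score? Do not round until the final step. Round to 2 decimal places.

260.40

Invert y = (SD_Y/SD_X)(x − M_X) + M_Y:
x = (SD_X/SD_Y)(y − M_Y) + M_X = (108.1/144.6)(304.24 − 417.0) + 344.7
x = 0.747580 × -112.760 + 344.7 = 260.40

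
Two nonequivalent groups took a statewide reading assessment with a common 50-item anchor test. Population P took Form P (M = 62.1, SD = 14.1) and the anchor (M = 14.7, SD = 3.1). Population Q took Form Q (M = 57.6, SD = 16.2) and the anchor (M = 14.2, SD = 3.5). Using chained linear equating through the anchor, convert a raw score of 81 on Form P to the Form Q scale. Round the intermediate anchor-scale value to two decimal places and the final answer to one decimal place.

Form P → anchor (Population P): v = (3.1/14.1)(81 − 62.1) + 14.7 = 18.86
anchor → Form Q (Population Q): y = (16.2/3.5)(18.86 − 14.2) + 57.6 = 79.2

79.2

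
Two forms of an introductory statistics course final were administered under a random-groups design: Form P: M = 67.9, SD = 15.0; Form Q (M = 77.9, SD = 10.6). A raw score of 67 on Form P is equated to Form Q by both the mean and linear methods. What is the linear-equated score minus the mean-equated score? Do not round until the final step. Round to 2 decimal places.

Mean-equated: 67 + (77.9 − 67.9) = 77.00
Linear-equated: (10.6/15.0)(67 − 67.9) + 77.9 = 77.264
Difference = 77.264 − 77.00 = 0.26

0.26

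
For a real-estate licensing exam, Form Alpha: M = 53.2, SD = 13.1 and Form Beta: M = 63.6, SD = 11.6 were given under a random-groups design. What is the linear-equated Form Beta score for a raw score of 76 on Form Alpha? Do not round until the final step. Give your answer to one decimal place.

Linear equating: y = (SD_Y/SD_X)(x − M_X) + M_Y
y = (11.6/13.1)(76 − 53.2) + 63.6
y = 0.885496 × 22.8 + 63.6 = 20.1893 + 63.6 = 83.8

83.8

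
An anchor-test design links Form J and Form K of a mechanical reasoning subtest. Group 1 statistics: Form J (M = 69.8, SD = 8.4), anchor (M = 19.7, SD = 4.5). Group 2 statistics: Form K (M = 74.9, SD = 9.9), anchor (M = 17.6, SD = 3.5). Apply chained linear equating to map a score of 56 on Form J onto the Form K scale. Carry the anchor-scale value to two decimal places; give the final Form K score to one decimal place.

59.9

Form J → anchor (Group 1): v = (4.5/8.4)(56 − 69.8) + 19.7 = 12.31
anchor → Form K (Group 2): y = (9.9/3.5)(12.31 − 17.6) + 74.9 = 59.9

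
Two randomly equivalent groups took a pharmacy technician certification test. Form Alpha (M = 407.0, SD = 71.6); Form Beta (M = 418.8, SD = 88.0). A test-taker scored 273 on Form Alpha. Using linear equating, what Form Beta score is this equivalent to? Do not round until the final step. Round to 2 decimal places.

Linear equating: y = (SD_Y/SD_X)(x − M_X) + M_Y
y = (88.0/71.6)(273 − 407.0) + 418.8
y = 1.229050 × -134.0 + 418.8 = -164.6927 + 418.8 = 254.11

254.11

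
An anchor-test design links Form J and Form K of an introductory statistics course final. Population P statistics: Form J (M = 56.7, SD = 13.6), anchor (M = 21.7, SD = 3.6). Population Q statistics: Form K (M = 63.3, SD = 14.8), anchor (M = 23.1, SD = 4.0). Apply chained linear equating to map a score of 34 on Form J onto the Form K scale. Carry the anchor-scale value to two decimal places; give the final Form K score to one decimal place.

35.9

Form J → anchor (Population P): v = (3.6/13.6)(34 − 56.7) + 21.7 = 15.69
anchor → Form K (Population Q): y = (14.8/4.0)(15.69 − 23.1) + 63.3 = 35.9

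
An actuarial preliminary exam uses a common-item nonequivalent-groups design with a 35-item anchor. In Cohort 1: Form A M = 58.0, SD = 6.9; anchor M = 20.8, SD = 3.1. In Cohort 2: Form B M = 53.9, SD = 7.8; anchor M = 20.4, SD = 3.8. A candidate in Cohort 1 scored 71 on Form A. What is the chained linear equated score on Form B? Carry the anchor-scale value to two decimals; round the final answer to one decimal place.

66.7

Form A → anchor (Cohort 1): v = (3.1/6.9)(71 − 58.0) + 20.8 = 26.64
anchor → Form B (Cohort 2): y = (7.8/3.8)(26.64 − 20.4) + 53.9 = 66.7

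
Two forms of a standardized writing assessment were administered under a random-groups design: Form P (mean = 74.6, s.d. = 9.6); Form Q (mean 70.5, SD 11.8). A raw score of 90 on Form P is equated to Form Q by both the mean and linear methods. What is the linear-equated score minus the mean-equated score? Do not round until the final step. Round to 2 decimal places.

Mean-equated: 90 + (70.5 − 74.6) = 85.90
Linear-equated: (11.8/9.6)(90 − 74.6) + 70.5 = 89.429
Difference = 89.429 − 85.90 = 3.53

3.53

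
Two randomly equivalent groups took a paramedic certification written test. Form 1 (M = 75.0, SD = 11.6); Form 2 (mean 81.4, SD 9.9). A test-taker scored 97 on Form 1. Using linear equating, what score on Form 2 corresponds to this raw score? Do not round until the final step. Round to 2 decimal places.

Linear equating: y = (SD_Y/SD_X)(x − M_X) + M_Y
y = (9.9/11.6)(97 − 75.0) + 81.4
y = 0.853448 × 22.0 + 81.4 = 18.7759 + 81.4 = 100.18

100.18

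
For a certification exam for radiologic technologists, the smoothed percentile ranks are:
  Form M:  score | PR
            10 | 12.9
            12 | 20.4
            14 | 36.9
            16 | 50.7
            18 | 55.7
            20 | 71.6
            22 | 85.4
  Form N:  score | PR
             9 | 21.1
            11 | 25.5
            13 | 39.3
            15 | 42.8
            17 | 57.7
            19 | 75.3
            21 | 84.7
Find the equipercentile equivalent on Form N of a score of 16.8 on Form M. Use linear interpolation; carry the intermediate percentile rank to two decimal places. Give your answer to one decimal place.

16.3

PR of 16.8 on Form M: 50.7 + (16.8 − 16)/(18 − 16) × (55.7 − 50.7) = 52.70
On Form N, PR 52.70 falls between score 15 (PR 42.8) and 17 (PR 57.7).
Interpolate: 15 + (52.70 − 42.8)/(57.7 − 42.8) × (17 − 15) = 16.3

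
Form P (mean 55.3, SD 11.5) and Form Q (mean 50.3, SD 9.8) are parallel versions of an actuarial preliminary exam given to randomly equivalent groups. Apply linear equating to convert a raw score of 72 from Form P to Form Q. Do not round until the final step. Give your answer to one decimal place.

64.5

Linear equating: y = (SD_Y/SD_X)(x − M_X) + M_Y
y = (9.8/11.5)(72 − 55.3) + 50.3
y = 0.852174 × 16.7 + 50.3 = 14.2313 + 50.3 = 64.5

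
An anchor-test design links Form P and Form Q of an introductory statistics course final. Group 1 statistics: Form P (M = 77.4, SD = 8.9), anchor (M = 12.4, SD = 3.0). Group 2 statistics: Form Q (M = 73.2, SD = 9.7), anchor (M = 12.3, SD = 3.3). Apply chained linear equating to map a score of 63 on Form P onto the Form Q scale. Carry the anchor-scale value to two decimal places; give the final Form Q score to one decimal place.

Form P → anchor (Group 1): v = (3.0/8.9)(63 − 77.4) + 12.4 = 7.55
anchor → Form Q (Group 2): y = (9.7/3.3)(7.55 − 12.3) + 73.2 = 59.2

59.2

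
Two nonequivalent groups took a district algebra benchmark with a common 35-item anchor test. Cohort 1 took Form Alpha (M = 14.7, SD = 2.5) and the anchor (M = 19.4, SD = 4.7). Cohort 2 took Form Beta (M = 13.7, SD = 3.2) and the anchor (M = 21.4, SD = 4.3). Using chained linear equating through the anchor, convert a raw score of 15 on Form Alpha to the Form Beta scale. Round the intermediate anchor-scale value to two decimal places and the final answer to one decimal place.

12.6

Form Alpha → anchor (Cohort 1): v = (4.7/2.5)(15 − 14.7) + 19.4 = 19.96
anchor → Form Beta (Cohort 2): y = (3.2/4.3)(19.96 − 21.4) + 13.7 = 12.6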